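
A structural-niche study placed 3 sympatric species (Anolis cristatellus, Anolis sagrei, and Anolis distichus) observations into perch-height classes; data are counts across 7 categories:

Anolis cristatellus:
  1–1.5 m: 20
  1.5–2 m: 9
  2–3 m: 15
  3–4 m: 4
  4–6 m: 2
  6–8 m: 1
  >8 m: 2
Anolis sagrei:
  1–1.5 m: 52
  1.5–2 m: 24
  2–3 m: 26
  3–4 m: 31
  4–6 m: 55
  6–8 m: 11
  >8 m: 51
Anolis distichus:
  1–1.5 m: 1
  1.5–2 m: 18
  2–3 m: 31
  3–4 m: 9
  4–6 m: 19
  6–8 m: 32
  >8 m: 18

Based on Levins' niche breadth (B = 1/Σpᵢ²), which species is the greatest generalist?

Anolis sagrei

Proportions for Anolis cristatellus (n=53): 20/53=0.3774, 9/53=0.1698, 15/53=0.2830, 4/53=0.0755, 2/53=0.0377, 1/53=0.0189, 2/53=0.0377
Proportions for Anolis sagrei (n=250): 52/250=0.2080, 24/250=0.0960, 26/250=0.1040, 31/250=0.1240, 55/250=0.2200, 11/250=0.0440, 51/250=0.2040
Proportions for Anolis distichus (n=128): 1/128=0.0078, 18/128=0.1406, 31/128=0.2422, 9/128=0.0703, 19/128=0.1484, 32/128=0.2500, 18/128=0.1406
Σp_crisᵢ² = 0.3774² + 0.1698² + 0.2830² + 0.0755² + 0.0377² + 0.0189² + 0.0377² = 0.142431 + 0.028832 + 0.080089 + 0.005700 + 0.001421 + 0.000357 + 0.001421 = 0.260251
B_cris = 1 / 0.260251 = 3.8424
Σp_sagrᵢ² = 0.2080² + 0.0960² + 0.1040² + 0.1240² + 0.2200² + 0.0440² + 0.2040² = 0.043264 + 0.009216 + 0.010816 + 0.015376 + 0.048400 + 0.001936 + 0.041616 = 0.170624
B_sagr = 1 / 0.170624 = 5.8608
Σp_distᵢ² = 0.0078² + 0.1406² + 0.2422² + 0.0703² + 0.1484² + 0.2500² + 0.1406² = 0.000061 + 0.019768 + 0.058661 + 0.004942 + 0.022023 + 0.062500 + 0.019768 = 0.187723
B_dist = 1 / 0.187723 = 5.3270
Highest B → broadest niche (most generalist): Anolis sagrei (B = 5.86).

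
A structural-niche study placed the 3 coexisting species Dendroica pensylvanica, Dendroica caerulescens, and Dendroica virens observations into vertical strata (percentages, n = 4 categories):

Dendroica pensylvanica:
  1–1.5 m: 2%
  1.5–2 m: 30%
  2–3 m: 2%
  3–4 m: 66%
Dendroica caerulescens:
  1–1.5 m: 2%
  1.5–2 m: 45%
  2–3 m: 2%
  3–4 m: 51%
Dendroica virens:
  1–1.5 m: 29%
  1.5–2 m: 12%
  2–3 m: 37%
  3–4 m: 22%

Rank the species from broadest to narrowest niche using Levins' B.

Dendroica virens > Dendroica caerulescens > Dendroica pensylvanica

Convert percentages to proportions (divide by 100).
Σp_pensᵢ² = 0.02² + 0.30² + 0.02² + 0.66² = 0.0004 + 0.0900 + 0.0004 + 0.4356 = 0.5264
B_pens = 1 / 0.5264 = 1.8997
Σp_caerᵢ² = 0.02² + 0.45² + 0.02² + 0.51² = 0.0004 + 0.2025 + 0.0004 + 0.2601 = 0.4634
B_caer = 1 / 0.4634 = 2.1580
Σp_vireᵢ² = 0.29² + 0.12² + 0.37² + 0.22² = 0.0841 + 0.0144 + 0.1369 + 0.0484 = 0.2838
B_vire = 1 / 0.2838 = 3.5236
Ranking by B (broadest → narrowest): Dendroica virens (3.52) > Dendroica caerulescens (2.16) > Dendroica pensylvanica (1.90)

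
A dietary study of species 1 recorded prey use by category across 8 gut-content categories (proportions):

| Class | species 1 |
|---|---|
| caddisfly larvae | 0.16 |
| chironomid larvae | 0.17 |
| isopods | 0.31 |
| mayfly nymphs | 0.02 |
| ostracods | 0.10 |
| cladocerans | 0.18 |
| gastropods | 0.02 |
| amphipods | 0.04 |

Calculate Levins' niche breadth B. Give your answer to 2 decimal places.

Σpᵢ² = 0.16² + 0.17² + 0.31² + 0.02² + 0.10² + 0.18² + 0.02² + 0.04² = 0.0256 + 0.0289 + 0.0961 + 0.0004 + 0.0100 + 0.0324 + 0.0004 + 0.0016 = 0.1954
B = 1 / 0.1954 = 5.1177

5.12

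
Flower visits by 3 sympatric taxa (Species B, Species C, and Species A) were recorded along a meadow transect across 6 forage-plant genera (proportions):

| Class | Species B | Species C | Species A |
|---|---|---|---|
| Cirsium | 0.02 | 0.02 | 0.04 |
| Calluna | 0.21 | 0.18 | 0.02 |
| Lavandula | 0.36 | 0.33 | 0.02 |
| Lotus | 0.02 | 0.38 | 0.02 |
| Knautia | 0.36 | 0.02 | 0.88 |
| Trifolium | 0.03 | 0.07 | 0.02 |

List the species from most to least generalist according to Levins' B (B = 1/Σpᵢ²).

Species C > Species B > Species A

Σp_Bᵢ² = 0.02² + 0.21² + 0.36² + 0.02² + 0.36² + 0.03² = 0.0004 + 0.0441 + 0.1296 + 0.0004 + 0.1296 + 0.0009 = 0.3050
B_B = 1 / 0.3050 = 3.2787
Σp_Cᵢ² = 0.02² + 0.18² + 0.33² + 0.38² + 0.02² + 0.07² = 0.0004 + 0.0324 + 0.1089 + 0.1444 + 0.0004 + 0.0049 = 0.2914
B_C = 1 / 0.2914 = 3.4317
Σp_Aᵢ² = 0.04² + 0.02² + 0.02² + 0.02² + 0.88² + 0.02² = 0.0016 + 0.0004 + 0.0004 + 0.0004 + 0.7744 + 0.0004 = 0.7776
B_A = 1 / 0.7776 = 1.2860
Ranking by B (broadest → narrowest): Species C (3.43) > Species B (3.28) > Species A (1.29)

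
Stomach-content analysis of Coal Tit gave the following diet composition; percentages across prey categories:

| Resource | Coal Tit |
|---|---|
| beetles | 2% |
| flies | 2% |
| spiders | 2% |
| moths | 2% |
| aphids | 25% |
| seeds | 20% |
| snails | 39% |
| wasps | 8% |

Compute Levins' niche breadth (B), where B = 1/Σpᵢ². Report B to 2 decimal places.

Convert percentages to proportions (divide by 100).
Σpᵢ² = 0.02² + 0.02² + 0.02² + 0.02² + 0.25² + 0.20² + 0.39² + 0.08² = 0.0004 + 0.0004 + 0.0004 + 0.0004 + 0.0625 + 0.0400 + 0.1521 + 0.0064 = 0.2626
B = 1 / 0.2626 = 3.8081

3.81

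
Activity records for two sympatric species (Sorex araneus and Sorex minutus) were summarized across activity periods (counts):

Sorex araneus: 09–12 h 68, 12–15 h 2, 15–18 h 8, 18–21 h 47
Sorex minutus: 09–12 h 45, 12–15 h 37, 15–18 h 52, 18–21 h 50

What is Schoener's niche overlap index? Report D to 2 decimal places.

0.60

Proportions for Sorex araneus (n=125): 68/125=0.5440, 2/125=0.0160, 8/125=0.0640, 47/125=0.3760
Proportions for Sorex minutus (n=184): 45/184=0.2446, 37/184=0.2011, 52/184=0.2826, 50/184=0.2717
Σ|p₁ᵢ − p₂ᵢ| = 0.2994 + 0.1851 + 0.2186 + 0.1043 = 0.8074
D = 1 − ½ × 0.8074 = 1 − 0.40370 = 0.59630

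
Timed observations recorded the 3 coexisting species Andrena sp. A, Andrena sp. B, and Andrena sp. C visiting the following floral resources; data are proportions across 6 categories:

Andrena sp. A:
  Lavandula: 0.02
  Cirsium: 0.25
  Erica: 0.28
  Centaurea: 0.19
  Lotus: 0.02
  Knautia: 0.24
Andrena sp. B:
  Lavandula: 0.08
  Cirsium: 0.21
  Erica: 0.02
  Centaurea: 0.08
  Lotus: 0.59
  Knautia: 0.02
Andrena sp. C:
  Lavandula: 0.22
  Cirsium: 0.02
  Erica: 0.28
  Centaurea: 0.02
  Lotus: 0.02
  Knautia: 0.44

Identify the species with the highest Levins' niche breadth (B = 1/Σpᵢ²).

Σp_Aᵢ² = 0.02² + 0.25² + 0.28² + 0.19² + 0.02² + 0.24² = 0.0004 + 0.0625 + 0.0784 + 0.0361 + 0.0004 + 0.0576 = 0.2354
B_A = 1 / 0.2354 = 4.2481
Σp_Bᵢ² = 0.08² + 0.21² + 0.02² + 0.08² + 0.59² + 0.02² = 0.0064 + 0.0441 + 0.0004 + 0.0064 + 0.3481 + 0.0004 = 0.4058
B_B = 1 / 0.4058 = 2.4643
Σp_Cᵢ² = 0.22² + 0.02² + 0.28² + 0.02² + 0.02² + 0.44² = 0.0484 + 0.0004 + 0.0784 + 0.0004 + 0.0004 + 0.1936 = 0.3216
B_C = 1 / 0.3216 = 3.1095
Highest B → broadest niche (most generalist): Andrena sp. A (B = 4.25).

Andrena sp. A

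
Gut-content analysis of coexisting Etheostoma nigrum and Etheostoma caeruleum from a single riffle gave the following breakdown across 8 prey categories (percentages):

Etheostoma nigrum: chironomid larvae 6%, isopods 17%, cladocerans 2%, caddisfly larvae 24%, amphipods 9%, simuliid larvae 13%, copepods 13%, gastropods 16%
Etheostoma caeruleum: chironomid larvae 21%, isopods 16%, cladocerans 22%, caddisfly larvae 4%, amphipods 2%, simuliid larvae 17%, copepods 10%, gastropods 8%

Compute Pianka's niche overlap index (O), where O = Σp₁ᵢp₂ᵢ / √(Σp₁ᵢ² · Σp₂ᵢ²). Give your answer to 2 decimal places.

Convert percentages to proportions (divide by 100).
Σ p₁ᵢp₂ᵢ = 0.0126 + 0.0272 + 0.0044 + 0.0096 + 0.0018 + 0.0221 + 0.0130 + 0.0128 = 0.1035
Σp_1ᵢ² = 0.06² + 0.17² + 0.02² + 0.24² + 0.09² + 0.13² + 0.13² + 0.16² = 0.0036 + 0.0289 + 0.0004 + 0.0576 + 0.0081 + 0.0169 + 0.0169 + 0.0256 = 0.1580
Σp_2ᵢ² = 0.21² + 0.16² + 0.22² + 0.04² + 0.02² + 0.17² + 0.10² + 0.08² = 0.0441 + 0.0256 + 0.0484 + 0.0016 + 0.0004 + 0.0289 + 0.0100 + 0.0064 = 0.1654
O = 0.1035 / √(0.1580 × 0.1654) = 0.1035 / 0.16166 = 0.6402

0.64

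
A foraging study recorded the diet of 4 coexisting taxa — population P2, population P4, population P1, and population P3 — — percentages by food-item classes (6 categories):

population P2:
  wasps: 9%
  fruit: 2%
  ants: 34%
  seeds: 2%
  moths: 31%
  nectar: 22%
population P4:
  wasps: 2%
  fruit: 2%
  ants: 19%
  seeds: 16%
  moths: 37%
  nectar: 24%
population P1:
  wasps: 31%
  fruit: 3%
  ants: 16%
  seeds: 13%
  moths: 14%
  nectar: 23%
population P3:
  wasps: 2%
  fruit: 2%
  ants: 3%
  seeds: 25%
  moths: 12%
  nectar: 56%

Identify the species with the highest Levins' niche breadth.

population P1

Convert percentages to proportions (divide by 100).
Σp_P2ᵢ² = 0.09² + 0.02² + 0.34² + 0.02² + 0.31² + 0.22² = 0.0081 + 0.0004 + 0.1156 + 0.0004 + 0.0961 + 0.0484 = 0.2690
B_P2 = 1 / 0.2690 = 3.7175
Σp_P4ᵢ² = 0.02² + 0.02² + 0.19² + 0.16² + 0.37² + 0.24² = 0.0004 + 0.0004 + 0.0361 + 0.0256 + 0.1369 + 0.0576 = 0.2570
B_P4 = 1 / 0.2570 = 3.8911
Σp_P1ᵢ² = 0.31² + 0.03² + 0.16² + 0.13² + 0.14² + 0.23² = 0.0961 + 0.0009 + 0.0256 + 0.0169 + 0.0196 + 0.0529 = 0.2120
B_P1 = 1 / 0.2120 = 4.7170
Σp_P3ᵢ² = 0.02² + 0.02² + 0.03² + 0.25² + 0.12² + 0.56² = 0.0004 + 0.0004 + 0.0009 + 0.0625 + 0.0144 + 0.3136 = 0.3922
B_P3 = 1 / 0.3922 = 2.5497
Highest B → broadest niche (most generalist): population P1 (B = 4.72).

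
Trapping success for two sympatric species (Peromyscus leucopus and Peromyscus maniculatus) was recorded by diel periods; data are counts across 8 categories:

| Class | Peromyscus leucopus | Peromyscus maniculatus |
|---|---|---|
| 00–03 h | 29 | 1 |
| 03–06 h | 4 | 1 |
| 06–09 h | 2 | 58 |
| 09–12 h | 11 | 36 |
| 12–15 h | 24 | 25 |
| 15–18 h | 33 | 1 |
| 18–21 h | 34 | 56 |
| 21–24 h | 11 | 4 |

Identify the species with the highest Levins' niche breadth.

Proportions for Peromyscus leucopus (n=148): 29/148=0.1959, 4/148=0.0270, 2/148=0.0135, 11/148=0.0743, 24/148=0.1622, 33/148=0.2230, 34/148=0.2297, 11/148=0.0743
Proportions for Peromyscus maniculatus (n=182): 1/182=0.0055, 1/182=0.0055, 58/182=0.3187, 36/182=0.1978, 25/182=0.1374, 1/182=0.0055, 56/182=0.3077, 4/182=0.0220
Σp_leucᵢ² = 0.1959² + 0.0270² + 0.0135² + 0.0743² + 0.1622² + 0.2230² + 0.2297² + 0.0743² = 0.038377 + 0.000729 + 0.000182 + 0.005520 + 0.026309 + 0.049729 + 0.052762 + 0.005520 = 0.179128
B_leuc = 1 / 0.179128 = 5.5826
Σp_maniᵢ² = 0.0055² + 0.0055² + 0.3187² + 0.1978² + 0.1374² + 0.0055² + 0.3077² + 0.0220² = 0.000030 + 0.000030 + 0.101570 + 0.039125 + 0.018879 + 0.000030 + 0.094679 + 0.000484 = 0.254827
B_mani = 1 / 0.254827 = 3.9242
Highest B → broadest niche (most generalist): Peromyscus leucopus (B = 5.58).

Peromyscus leucopus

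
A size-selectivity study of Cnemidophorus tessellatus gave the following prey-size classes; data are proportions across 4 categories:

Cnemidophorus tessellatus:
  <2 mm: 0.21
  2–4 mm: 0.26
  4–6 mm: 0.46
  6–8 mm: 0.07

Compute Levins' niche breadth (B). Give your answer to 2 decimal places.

3.05

Σpᵢ² = 0.21² + 0.26² + 0.46² + 0.07² = 0.0441 + 0.0676 + 0.2116 + 0.0049 = 0.3282
B = 1 / 0.3282 = 3.0469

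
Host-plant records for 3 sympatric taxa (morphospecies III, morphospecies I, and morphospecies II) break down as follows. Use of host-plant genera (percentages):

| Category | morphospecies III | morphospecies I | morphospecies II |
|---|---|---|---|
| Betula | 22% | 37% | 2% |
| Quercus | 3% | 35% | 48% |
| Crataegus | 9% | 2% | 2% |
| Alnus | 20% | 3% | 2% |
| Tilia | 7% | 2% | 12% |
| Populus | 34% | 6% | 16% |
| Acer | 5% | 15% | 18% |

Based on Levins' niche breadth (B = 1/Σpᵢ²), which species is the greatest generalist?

Convert percentages to proportions (divide by 100).
Σp_IIIᵢ² = 0.22² + 0.03² + 0.09² + 0.20² + 0.07² + 0.34² + 0.05² = 0.0484 + 0.0009 + 0.0081 + 0.0400 + 0.0049 + 0.1156 + 0.0025 = 0.2204
B_III = 1 / 0.2204 = 4.5372
Σp_Iᵢ² = 0.37² + 0.35² + 0.02² + 0.03² + 0.02² + 0.06² + 0.15² = 0.1369 + 0.1225 + 0.0004 + 0.0009 + 0.0004 + 0.0036 + 0.0225 = 0.2872
B_I = 1 / 0.2872 = 3.4819
Σp_IIᵢ² = 0.02² + 0.48² + 0.02² + 0.02² + 0.12² + 0.16² + 0.18² = 0.0004 + 0.2304 + 0.0004 + 0.0004 + 0.0144 + 0.0256 + 0.0324 = 0.3040
B_II = 1 / 0.3040 = 3.2895
Highest B → broadest niche (most generalist): morphospecies III (B = 4.54).

morphospecies III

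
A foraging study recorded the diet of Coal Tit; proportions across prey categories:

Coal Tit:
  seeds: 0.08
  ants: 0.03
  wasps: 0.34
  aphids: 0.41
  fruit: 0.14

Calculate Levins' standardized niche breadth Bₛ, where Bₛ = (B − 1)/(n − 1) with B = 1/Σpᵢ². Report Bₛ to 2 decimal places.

Σpᵢ² = 0.08² + 0.03² + 0.34² + 0.41² + 0.14² = 0.0064 + 0.0009 + 0.1156 + 0.1681 + 0.0196 = 0.3106
B = 1 / 0.3106 = 3.2196
Bₛ = (B − 1)/(n − 1) = (3.2196 − 1)/(5 − 1) = 2.2196/4 = 0.5549

0.55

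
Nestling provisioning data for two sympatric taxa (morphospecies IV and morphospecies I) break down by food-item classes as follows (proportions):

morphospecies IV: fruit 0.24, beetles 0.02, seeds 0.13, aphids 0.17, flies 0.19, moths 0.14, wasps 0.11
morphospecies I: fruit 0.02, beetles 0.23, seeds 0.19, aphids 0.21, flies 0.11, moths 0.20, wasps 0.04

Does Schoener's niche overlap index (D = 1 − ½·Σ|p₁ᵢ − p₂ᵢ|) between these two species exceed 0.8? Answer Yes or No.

No

Σ|p₁ᵢ − p₂ᵢ| = 0.22 + 0.21 + 0.06 + 0.04 + 0.08 + 0.06 + 0.07 = 0.74
D = 1 − ½ × 0.74 = 1 − 0.370 = 0.6300
D = 0.6300 < 0.8 → No.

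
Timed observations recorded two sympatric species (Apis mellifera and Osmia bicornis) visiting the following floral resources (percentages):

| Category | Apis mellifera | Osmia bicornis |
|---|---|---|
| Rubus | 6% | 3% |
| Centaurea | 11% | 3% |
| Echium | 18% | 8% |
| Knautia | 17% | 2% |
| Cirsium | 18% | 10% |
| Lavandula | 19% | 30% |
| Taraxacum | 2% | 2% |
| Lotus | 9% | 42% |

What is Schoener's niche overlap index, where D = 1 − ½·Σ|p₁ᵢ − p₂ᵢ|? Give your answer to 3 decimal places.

0.560

Convert percentages to proportions (divide by 100).
Σ|p₁ᵢ − p₂ᵢ| = 0.03 + 0.08 + 0.10 + 0.15 + 0.08 + 0.11 + 0.00 + 0.33 = 0.88
D = 1 − ½ × 0.88 = 1 − 0.440 = 0.56000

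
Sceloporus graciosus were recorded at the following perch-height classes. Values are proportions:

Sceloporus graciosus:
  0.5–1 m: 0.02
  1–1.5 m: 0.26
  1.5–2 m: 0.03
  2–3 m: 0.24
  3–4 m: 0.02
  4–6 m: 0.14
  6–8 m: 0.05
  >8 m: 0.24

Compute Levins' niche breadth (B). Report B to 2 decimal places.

4.84

Σpᵢ² = 0.02² + 0.26² + 0.03² + 0.24² + 0.02² + 0.14² + 0.05² + 0.24² = 0.0004 + 0.0676 + 0.0009 + 0.0576 + 0.0004 + 0.0196 + 0.0025 + 0.0576 = 0.2066
B = 1 / 0.2066 = 4.8403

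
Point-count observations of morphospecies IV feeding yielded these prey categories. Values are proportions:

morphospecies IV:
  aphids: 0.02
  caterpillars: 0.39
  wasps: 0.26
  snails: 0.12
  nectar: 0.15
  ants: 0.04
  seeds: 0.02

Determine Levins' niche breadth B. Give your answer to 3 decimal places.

3.861

Σpᵢ² = 0.02² + 0.39² + 0.26² + 0.12² + 0.15² + 0.04² + 0.02² = 0.0004 + 0.1521 + 0.0676 + 0.0144 + 0.0225 + 0.0016 + 0.0004 = 0.2590
B = 1 / 0.2590 = 3.86100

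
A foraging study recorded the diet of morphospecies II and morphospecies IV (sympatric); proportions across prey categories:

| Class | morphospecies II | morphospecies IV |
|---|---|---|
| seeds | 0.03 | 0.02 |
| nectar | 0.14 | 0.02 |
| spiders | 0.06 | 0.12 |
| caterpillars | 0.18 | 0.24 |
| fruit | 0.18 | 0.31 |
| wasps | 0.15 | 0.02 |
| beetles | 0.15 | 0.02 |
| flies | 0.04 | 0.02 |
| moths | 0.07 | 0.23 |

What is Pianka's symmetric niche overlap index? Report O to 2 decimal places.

0.75

Σ p₁ᵢp₂ᵢ = 0.0006 + 0.0028 + 0.0072 + 0.0432 + 0.0558 + 0.0030 + 0.0030 + 0.0008 + 0.0161 = 0.1325
Σp_1ᵢ² = 0.03² + 0.14² + 0.06² + 0.18² + 0.18² + 0.15² + 0.15² + 0.04² + 0.07² = 0.0009 + 0.0196 + 0.0036 + 0.0324 + 0.0324 + 0.0225 + 0.0225 + 0.0016 + 0.0049 = 0.1404
Σp_2ᵢ² = 0.02² + 0.02² + 0.12² + 0.24² + 0.31² + 0.02² + 0.02² + 0.02² + 0.23² = 0.0004 + 0.0004 + 0.0144 + 0.0576 + 0.0961 + 0.0004 + 0.0004 + 0.0004 + 0.0529 = 0.2230
O = 0.1325 / √(0.1404 × 0.2230) = 0.1325 / 0.17694 = 0.7488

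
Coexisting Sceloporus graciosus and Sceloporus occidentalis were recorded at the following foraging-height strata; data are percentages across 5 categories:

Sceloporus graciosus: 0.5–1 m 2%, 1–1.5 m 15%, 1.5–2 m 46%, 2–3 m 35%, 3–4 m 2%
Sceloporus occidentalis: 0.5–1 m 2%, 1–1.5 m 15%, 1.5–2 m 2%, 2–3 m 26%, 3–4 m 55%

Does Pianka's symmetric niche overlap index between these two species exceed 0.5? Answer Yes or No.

Convert percentages to proportions (divide by 100).
Σ p₁ᵢp₂ᵢ = 0.0004 + 0.0225 + 0.0092 + 0.0910 + 0.0110 = 0.1341
Σp_1ᵢ² = 0.02² + 0.15² + 0.46² + 0.35² + 0.02² = 0.0004 + 0.0225 + 0.2116 + 0.1225 + 0.0004 = 0.3574
Σp_2ᵢ² = 0.02² + 0.15² + 0.02² + 0.26² + 0.55² = 0.0004 + 0.0225 + 0.0004 + 0.0676 + 0.3025 = 0.3934
O = 0.1341 / √(0.3574 × 0.3934) = 0.1341 / 0.37497 = 0.3576
O = 0.3576 < 0.5 → No.

No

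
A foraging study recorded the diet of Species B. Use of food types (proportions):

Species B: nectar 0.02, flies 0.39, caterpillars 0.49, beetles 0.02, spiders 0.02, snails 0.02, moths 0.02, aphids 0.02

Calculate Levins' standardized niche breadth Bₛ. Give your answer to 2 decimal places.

0.22

Σpᵢ² = 0.02² + 0.39² + 0.49² + 0.02² + 0.02² + 0.02² + 0.02² + 0.02² = 0.0004 + 0.1521 + 0.2401 + 0.0004 + 0.0004 + 0.0004 + 0.0004 + 0.0004 = 0.3946
B = 1 / 0.3946 = 2.5342
Bₛ = (B − 1)/(n − 1) = (2.5342 − 1)/(8 − 1) = 1.5342/7 = 0.2192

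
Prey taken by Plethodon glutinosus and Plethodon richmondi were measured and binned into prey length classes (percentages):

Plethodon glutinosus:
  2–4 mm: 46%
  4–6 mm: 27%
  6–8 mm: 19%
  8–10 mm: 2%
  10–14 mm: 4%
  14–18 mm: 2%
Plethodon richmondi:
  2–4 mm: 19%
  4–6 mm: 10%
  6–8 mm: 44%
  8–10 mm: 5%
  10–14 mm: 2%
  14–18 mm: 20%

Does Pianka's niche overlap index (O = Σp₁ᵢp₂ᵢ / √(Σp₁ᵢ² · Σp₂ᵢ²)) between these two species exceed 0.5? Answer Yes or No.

Yes

Convert percentages to proportions (divide by 100).
Σ p₁ᵢp₂ᵢ = 0.0874 + 0.0270 + 0.0836 + 0.0010 + 0.0008 + 0.0040 = 0.2038
Σp_1ᵢ² = 0.46² + 0.27² + 0.19² + 0.02² + 0.04² + 0.02² = 0.2116 + 0.0729 + 0.0361 + 0.0004 + 0.0016 + 0.0004 = 0.3230
Σp_2ᵢ² = 0.19² + 0.10² + 0.44² + 0.05² + 0.02² + 0.20² = 0.0361 + 0.0100 + 0.1936 + 0.0025 + 0.0004 + 0.0400 = 0.2826
O = 0.2038 / √(0.3230 × 0.2826) = 0.2038 / 0.30213 = 0.6745
O = 0.6745 > 0.5 → Yes.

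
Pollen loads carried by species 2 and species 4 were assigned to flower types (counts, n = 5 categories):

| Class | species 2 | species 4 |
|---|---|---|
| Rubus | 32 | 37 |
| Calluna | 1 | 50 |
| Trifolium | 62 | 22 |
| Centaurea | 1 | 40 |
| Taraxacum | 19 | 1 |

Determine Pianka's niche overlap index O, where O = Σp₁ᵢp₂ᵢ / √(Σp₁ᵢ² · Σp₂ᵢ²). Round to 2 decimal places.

Proportions for species 2 (n=115): 32/115=0.2783, 1/115=0.0087, 62/115=0.5391, 1/115=0.0087, 19/115=0.1652
Proportions for species 4 (n=150): 37/150=0.2467, 50/150=0.3333, 22/150=0.1467, 40/150=0.2667, 1/150=0.0067
Σ p₁ᵢp₂ᵢ = 0.068657 + 0.002900 + 0.079086 + 0.002320 + 0.001107 = 0.154070
Σp_1ᵢ² = 0.2783² + 0.0087² + 0.5391² + 0.0087² + 0.1652² = 0.077451 + 0.000076 + 0.290629 + 0.000076 + 0.027291 = 0.395523
Σp_2ᵢ² = 0.2467² + 0.3333² + 0.1467² + 0.2667² + 0.0067² = 0.060861 + 0.111089 + 0.021521 + 0.071129 + 0.000045 = 0.264645
O = 0.154070 / √(0.395523 × 0.264645) = 0.154070 / 0.3235324 = 0.4762

0.48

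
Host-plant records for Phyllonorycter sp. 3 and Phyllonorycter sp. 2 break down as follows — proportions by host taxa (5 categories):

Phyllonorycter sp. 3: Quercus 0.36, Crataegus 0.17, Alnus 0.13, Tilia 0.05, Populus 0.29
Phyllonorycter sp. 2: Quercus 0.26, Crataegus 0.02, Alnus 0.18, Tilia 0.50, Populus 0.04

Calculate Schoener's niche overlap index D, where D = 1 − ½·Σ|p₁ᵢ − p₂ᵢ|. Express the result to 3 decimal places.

0.500

Σ|p₁ᵢ − p₂ᵢ| = 0.10 + 0.15 + 0.05 + 0.45 + 0.25 = 1.00
D = 1 − ½ × 1.00 = 1 − 0.500 = 0.50000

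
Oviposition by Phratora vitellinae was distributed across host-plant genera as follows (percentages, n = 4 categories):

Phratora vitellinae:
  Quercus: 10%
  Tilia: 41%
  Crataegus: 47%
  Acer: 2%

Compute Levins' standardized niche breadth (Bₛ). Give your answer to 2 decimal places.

Convert percentages to proportions (divide by 100).
Σpᵢ² = 0.10² + 0.41² + 0.47² + 0.02² = 0.0100 + 0.1681 + 0.2209 + 0.0004 = 0.3994
B = 1 / 0.3994 = 2.5038
Bₛ = (B − 1)/(n − 1) = (2.5038 − 1)/(4 − 1) = 1.5038/3 = 0.5013

0.50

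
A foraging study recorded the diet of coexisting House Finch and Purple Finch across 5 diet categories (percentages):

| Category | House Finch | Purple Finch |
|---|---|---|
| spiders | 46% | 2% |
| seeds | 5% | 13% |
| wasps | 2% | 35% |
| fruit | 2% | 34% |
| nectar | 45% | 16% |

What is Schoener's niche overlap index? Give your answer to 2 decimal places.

0.27

Convert percentages to proportions (divide by 100).
Σ|p₁ᵢ − p₂ᵢ| = 0.44 + 0.08 + 0.33 + 0.32 + 0.29 = 1.46
D = 1 − ½ × 1.46 = 1 − 0.730 = 0.2700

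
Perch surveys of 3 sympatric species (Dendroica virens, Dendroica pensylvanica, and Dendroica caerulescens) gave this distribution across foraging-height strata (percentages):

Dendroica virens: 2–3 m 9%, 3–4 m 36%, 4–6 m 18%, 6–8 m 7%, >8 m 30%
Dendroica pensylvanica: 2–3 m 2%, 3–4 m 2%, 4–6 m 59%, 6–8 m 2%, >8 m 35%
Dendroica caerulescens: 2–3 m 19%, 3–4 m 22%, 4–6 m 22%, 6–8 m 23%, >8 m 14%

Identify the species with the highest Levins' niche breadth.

Convert percentages to proportions (divide by 100).
Σp_vireᵢ² = 0.09² + 0.36² + 0.18² + 0.07² + 0.30² = 0.0081 + 0.1296 + 0.0324 + 0.0049 + 0.0900 = 0.2650
B_vire = 1 / 0.2650 = 3.7736
Σp_pensᵢ² = 0.02² + 0.02² + 0.59² + 0.02² + 0.35² = 0.0004 + 0.0004 + 0.3481 + 0.0004 + 0.1225 = 0.4718
B_pens = 1 / 0.4718 = 2.1195
Σp_caerᵢ² = 0.19² + 0.22² + 0.22² + 0.23² + 0.14² = 0.0361 + 0.0484 + 0.0484 + 0.0529 + 0.0196 = 0.2054
B_caer = 1 / 0.2054 = 4.8685
Highest B → broadest niche (most generalist): Dendroica caerulescens (B = 4.87).

Dendroica caerulescens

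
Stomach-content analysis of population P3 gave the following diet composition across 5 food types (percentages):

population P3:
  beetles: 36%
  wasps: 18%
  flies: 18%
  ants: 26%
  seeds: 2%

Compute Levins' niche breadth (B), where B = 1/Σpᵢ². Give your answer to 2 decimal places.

3.81

Convert percentages to proportions (divide by 100).
Σpᵢ² = 0.36² + 0.18² + 0.18² + 0.26² + 0.02² = 0.1296 + 0.0324 + 0.0324 + 0.0676 + 0.0004 = 0.2624
B = 1 / 0.2624 = 3.8110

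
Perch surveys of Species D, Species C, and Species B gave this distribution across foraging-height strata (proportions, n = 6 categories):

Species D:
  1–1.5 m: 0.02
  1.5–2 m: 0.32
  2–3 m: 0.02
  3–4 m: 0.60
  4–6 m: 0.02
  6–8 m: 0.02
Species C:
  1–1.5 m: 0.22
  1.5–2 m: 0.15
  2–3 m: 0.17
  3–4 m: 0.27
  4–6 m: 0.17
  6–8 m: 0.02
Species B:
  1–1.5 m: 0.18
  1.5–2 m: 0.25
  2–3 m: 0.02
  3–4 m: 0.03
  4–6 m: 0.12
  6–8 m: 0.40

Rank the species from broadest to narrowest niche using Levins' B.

Species C > Species B > Species D

Σp_Dᵢ² = 0.02² + 0.32² + 0.02² + 0.60² + 0.02² + 0.02² = 0.0004 + 0.1024 + 0.0004 + 0.3600 + 0.0004 + 0.0004 = 0.4640
B_D = 1 / 0.4640 = 2.1552
Σp_Cᵢ² = 0.22² + 0.15² + 0.17² + 0.27² + 0.17² + 0.02² = 0.0484 + 0.0225 + 0.0289 + 0.0729 + 0.0289 + 0.0004 = 0.2020
B_C = 1 / 0.2020 = 4.9505
Σp_Bᵢ² = 0.18² + 0.25² + 0.02² + 0.03² + 0.12² + 0.40² = 0.0324 + 0.0625 + 0.0004 + 0.0009 + 0.0144 + 0.1600 = 0.2706
B_B = 1 / 0.2706 = 3.6955
Ranking by B (broadest → narrowest): Species C (4.95) > Species B (3.70) > Species D (2.16)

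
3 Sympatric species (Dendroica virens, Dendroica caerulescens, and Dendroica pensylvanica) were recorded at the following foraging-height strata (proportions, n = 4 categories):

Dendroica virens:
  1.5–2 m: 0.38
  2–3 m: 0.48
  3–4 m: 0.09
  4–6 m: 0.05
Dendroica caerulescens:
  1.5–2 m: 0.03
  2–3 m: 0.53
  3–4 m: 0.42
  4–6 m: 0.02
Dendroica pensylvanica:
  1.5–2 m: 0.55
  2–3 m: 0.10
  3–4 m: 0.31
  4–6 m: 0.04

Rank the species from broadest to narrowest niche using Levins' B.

Σp_vireᵢ² = 0.38² + 0.48² + 0.09² + 0.05² = 0.1444 + 0.2304 + 0.0081 + 0.0025 = 0.3854
B_vire = 1 / 0.3854 = 2.5947
Σp_caerᵢ² = 0.03² + 0.53² + 0.42² + 0.02² = 0.0009 + 0.2809 + 0.1764 + 0.0004 = 0.4586
B_caer = 1 / 0.4586 = 2.1805
Σp_pensᵢ² = 0.55² + 0.10² + 0.31² + 0.04² = 0.3025 + 0.0100 + 0.0961 + 0.0016 = 0.4102
B_pens = 1 / 0.4102 = 2.4378
Ranking by B (broadest → narrowest): Dendroica virens (2.59) > Dendroica pensylvanica (2.44) > Dendroica caerulescens (2.18)

Dendroica virens > Dendroica pensylvanica > Dendroica caerulescens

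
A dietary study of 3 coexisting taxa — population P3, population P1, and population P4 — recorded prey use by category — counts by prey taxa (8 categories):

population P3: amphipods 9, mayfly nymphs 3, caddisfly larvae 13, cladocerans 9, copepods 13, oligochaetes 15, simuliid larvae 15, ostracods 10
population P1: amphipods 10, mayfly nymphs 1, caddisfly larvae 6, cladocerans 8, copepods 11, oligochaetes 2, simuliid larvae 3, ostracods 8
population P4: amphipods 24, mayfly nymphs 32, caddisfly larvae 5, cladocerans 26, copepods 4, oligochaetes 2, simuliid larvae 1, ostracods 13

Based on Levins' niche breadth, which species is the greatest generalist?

Proportions for population P3 (n=87): 9/87=0.1034, 3/87=0.0345, 13/87=0.1494, 9/87=0.1034, 13/87=0.1494, 15/87=0.1724, 15/87=0.1724, 10/87=0.1149
Proportions for population P1 (n=49): 10/49=0.2041, 1/49=0.0204, 6/49=0.1224, 8/49=0.1633, 11/49=0.2245, 2/49=0.0408, 3/49=0.0612, 8/49=0.1633
Proportions for population P4 (n=107): 24/107=0.2243, 32/107=0.2991, 5/107=0.0467, 26/107=0.2430, 4/107=0.0374, 2/107=0.0187, 1/107=0.0093, 13/107=0.1215
Σp_P3ᵢ² = 0.1034² + 0.0345² + 0.1494² + 0.1034² + 0.1494² + 0.1724² + 0.1724² + 0.1149² = 0.010692 + 0.001190 + 0.022320 + 0.010692 + 0.022320 + 0.029722 + 0.029722 + 0.013202 = 0.139860
B_P3 = 1 / 0.139860 = 7.1500
Σp_P1ᵢ² = 0.2041² + 0.0204² + 0.1224² + 0.1633² + 0.2245² + 0.0408² + 0.0612² + 0.1633² = 0.041657 + 0.000416 + 0.014982 + 0.026667 + 0.050400 + 0.001665 + 0.003745 + 0.026667 = 0.166199
B_P1 = 1 / 0.166199 = 6.0169
Σp_P4ᵢ² = 0.2243² + 0.2991² + 0.0467² + 0.2430² + 0.0374² + 0.0187² + 0.0093² + 0.1215² = 0.050310 + 0.089461 + 0.002181 + 0.059049 + 0.001399 + 0.000350 + 0.000086 + 0.014762 = 0.217598
B_P4 = 1 / 0.217598 = 4.5956
Highest B → broadest niche (most generalist): population P3 (B = 7.15).

population P3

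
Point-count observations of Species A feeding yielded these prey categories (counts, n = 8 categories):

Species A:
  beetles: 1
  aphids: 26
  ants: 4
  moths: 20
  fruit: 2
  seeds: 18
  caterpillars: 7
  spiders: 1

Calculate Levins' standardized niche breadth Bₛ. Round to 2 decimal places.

Proportions for Species A (n=79): 1/79=0.0127, 26/79=0.3291, 4/79=0.0506, 20/79=0.2532, 2/79=0.0253, 18/79=0.2278, 7/79=0.0886, 1/79=0.0127
Σpᵢ² = 0.0127² + 0.3291² + 0.0506² + 0.2532² + 0.0253² + 0.2278² + 0.0886² + 0.0127² = 0.000161 + 0.108307 + 0.002560 + 0.064110 + 0.000640 + 0.051893 + 0.007850 + 0.000161 = 0.235682
B = 1 / 0.235682 = 4.2430
Bₛ = (B − 1)/(n − 1) = (4.2430 − 1)/(8 − 1) = 3.2430/7 = 0.4633

0.46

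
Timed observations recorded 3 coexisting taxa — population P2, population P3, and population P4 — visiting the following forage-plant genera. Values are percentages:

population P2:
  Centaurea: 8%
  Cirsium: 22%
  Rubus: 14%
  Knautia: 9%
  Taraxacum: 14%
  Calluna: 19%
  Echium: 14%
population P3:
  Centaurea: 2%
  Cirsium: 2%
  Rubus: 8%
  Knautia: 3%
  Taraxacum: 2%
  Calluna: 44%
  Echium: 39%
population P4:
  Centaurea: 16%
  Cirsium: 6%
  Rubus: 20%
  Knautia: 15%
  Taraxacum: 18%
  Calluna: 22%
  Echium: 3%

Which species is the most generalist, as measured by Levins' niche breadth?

Convert percentages to proportions (divide by 100).
Σp_P2ᵢ² = 0.08² + 0.22² + 0.14² + 0.09² + 0.14² + 0.19² + 0.14² = 0.0064 + 0.0484 + 0.0196 + 0.0081 + 0.0196 + 0.0361 + 0.0196 = 0.1578
B_P2 = 1 / 0.1578 = 6.3371
Σp_P3ᵢ² = 0.02² + 0.02² + 0.08² + 0.03² + 0.02² + 0.44² + 0.39² = 0.0004 + 0.0004 + 0.0064 + 0.0009 + 0.0004 + 0.1936 + 0.1521 = 0.3542
B_P3 = 1 / 0.3542 = 2.8233
Σp_P4ᵢ² = 0.16² + 0.06² + 0.20² + 0.15² + 0.18² + 0.22² + 0.03² = 0.0256 + 0.0036 + 0.0400 + 0.0225 + 0.0324 + 0.0484 + 0.0009 = 0.1734
B_P4 = 1 / 0.1734 = 5.7670
Highest B → broadest niche (most generalist): population P2 (B = 6.34).

population P2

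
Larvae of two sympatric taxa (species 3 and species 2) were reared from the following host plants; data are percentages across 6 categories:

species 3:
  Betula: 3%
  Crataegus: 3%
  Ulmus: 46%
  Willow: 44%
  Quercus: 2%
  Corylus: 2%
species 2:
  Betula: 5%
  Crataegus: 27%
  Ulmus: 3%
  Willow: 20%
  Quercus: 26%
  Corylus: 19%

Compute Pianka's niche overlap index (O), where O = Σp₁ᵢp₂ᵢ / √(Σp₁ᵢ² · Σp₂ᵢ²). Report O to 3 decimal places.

0.402

Convert percentages to proportions (divide by 100).
Σ p₁ᵢp₂ᵢ = 0.0015 + 0.0081 + 0.0138 + 0.0880 + 0.0052 + 0.0038 = 0.1204
Σp_1ᵢ² = 0.03² + 0.03² + 0.46² + 0.44² + 0.02² + 0.02² = 0.0009 + 0.0009 + 0.2116 + 0.1936 + 0.0004 + 0.0004 = 0.4078
Σp_2ᵢ² = 0.05² + 0.27² + 0.03² + 0.20² + 0.26² + 0.19² = 0.0025 + 0.0729 + 0.0009 + 0.0400 + 0.0676 + 0.0361 = 0.2200
O = 0.1204 / √(0.4078 × 0.2200) = 0.1204 / 0.299526 = 0.40197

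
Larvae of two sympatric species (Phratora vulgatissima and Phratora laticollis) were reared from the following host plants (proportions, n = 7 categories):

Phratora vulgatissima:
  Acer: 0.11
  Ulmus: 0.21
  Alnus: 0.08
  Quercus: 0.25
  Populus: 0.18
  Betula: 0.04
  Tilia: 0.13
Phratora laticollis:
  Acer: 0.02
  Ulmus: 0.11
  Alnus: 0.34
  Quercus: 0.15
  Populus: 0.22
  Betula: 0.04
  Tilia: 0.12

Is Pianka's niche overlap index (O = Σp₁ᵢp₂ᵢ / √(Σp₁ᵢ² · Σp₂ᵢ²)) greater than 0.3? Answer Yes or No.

Yes

Σ p₁ᵢp₂ᵢ = 0.0022 + 0.0231 + 0.0272 + 0.0375 + 0.0396 + 0.0016 + 0.0156 = 0.1468
Σp_1ᵢ² = 0.11² + 0.21² + 0.08² + 0.25² + 0.18² + 0.04² + 0.13² = 0.0121 + 0.0441 + 0.0064 + 0.0625 + 0.0324 + 0.0016 + 0.0169 = 0.1760
Σp_2ᵢ² = 0.02² + 0.11² + 0.34² + 0.15² + 0.22² + 0.04² + 0.12² = 0.0004 + 0.0121 + 0.1156 + 0.0225 + 0.0484 + 0.0016 + 0.0144 = 0.2150
O = 0.1468 / √(0.1760 × 0.2150) = 0.1468 / 0.19453 = 0.7546
O = 0.7546 > 0.3 → Yes.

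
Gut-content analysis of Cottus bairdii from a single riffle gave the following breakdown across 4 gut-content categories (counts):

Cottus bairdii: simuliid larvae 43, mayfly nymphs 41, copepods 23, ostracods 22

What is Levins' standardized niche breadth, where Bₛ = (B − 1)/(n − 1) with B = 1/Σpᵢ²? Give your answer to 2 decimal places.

0.89

Proportions for Cottus bairdii (n=129): 43/129=0.3333, 41/129=0.3178, 23/129=0.1783, 22/129=0.1705
Σpᵢ² = 0.3333² + 0.3178² + 0.1783² + 0.1705² = 0.111089 + 0.100997 + 0.031791 + 0.029070 = 0.272947
B = 1 / 0.272947 = 3.6637
Bₛ = (B − 1)/(n − 1) = (3.6637 − 1)/(4 − 1) = 2.6637/3 = 0.8879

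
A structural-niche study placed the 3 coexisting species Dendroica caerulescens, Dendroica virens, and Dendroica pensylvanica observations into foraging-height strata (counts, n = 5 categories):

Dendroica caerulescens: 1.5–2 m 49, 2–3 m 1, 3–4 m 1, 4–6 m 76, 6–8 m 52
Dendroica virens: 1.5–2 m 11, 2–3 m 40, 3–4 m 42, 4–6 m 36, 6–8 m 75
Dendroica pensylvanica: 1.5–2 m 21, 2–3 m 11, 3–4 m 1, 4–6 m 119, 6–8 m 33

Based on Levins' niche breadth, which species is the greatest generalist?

Dendroica virens

Proportions for Dendroica caerulescens (n=179): 49/179=0.2737, 1/179=0.0056, 1/179=0.0056, 76/179=0.4246, 52/179=0.2905
Proportions for Dendroica virens (n=204): 11/204=0.0539, 40/204=0.1961, 42/204=0.2059, 36/204=0.1765, 75/204=0.3676
Proportions for Dendroica pensylvanica (n=185): 21/185=0.1135, 11/185=0.0595, 1/185=0.0054, 119/185=0.6432, 33/185=0.1784
Σp_caerᵢ² = 0.2737² + 0.0056² + 0.0056² + 0.4246² + 0.2905² = 0.074912 + 0.000031 + 0.000031 + 0.180285 + 0.084390 = 0.339649
B_caer = 1 / 0.339649 = 2.9442
Σp_vireᵢ² = 0.0539² + 0.1961² + 0.2059² + 0.1765² + 0.3676² = 0.002905 + 0.038455 + 0.042395 + 0.031152 + 0.135130 = 0.250037
B_vire = 1 / 0.250037 = 3.9994
Σp_pensᵢ² = 0.1135² + 0.0595² + 0.0054² + 0.6432² + 0.1784² = 0.012882 + 0.003540 + 0.000029 + 0.413706 + 0.031827 = 0.461984
B_pens = 1 / 0.461984 = 2.1646
Highest B → broadest niche (most generalist): Dendroica virens (B = 4.00).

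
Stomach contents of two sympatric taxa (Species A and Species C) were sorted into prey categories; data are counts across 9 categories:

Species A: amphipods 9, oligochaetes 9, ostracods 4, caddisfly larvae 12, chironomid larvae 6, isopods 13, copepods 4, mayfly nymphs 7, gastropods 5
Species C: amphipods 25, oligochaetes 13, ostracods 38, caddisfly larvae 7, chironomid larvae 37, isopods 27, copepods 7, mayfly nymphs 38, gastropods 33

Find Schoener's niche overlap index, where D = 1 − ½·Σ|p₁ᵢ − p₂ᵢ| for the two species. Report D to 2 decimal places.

0.67

Proportions for Species A (n=69): 9/69=0.1304, 9/69=0.1304, 4/69=0.0580, 12/69=0.1739, 6/69=0.0870, 13/69=0.1884, 4/69=0.0580, 7/69=0.1014, 5/69=0.0725
Proportions for Species C (n=225): 25/225=0.1111, 13/225=0.0578, 38/225=0.1689, 7/225=0.0311, 37/225=0.1644, 27/225=0.1200, 7/225=0.0311, 38/225=0.1689, 33/225=0.1467
Σ|p₁ᵢ − p₂ᵢ| = 0.0193 + 0.0726 + 0.1109 + 0.1428 + 0.0774 + 0.0684 + 0.0269 + 0.0675 + 0.0742 = 0.6600
D = 1 − ½ × 0.6600 = 1 − 0.33000 = 0.67000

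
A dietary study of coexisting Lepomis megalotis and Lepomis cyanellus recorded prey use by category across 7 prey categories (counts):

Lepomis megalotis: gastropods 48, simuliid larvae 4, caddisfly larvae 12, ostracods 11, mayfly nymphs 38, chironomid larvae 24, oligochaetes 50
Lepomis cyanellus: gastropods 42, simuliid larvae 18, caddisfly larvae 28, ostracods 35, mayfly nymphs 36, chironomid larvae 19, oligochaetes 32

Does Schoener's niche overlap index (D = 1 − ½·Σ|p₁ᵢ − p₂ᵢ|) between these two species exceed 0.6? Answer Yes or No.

Proportions for Lepomis megalotis (n=187): 48/187=0.2567, 4/187=0.0214, 12/187=0.0642, 11/187=0.0588, 38/187=0.2032, 24/187=0.1283, 50/187=0.2674
Proportions for Lepomis cyanellus (n=210): 42/210=0.2000, 18/210=0.0857, 28/210=0.1333, 35/210=0.1667, 36/210=0.1714, 19/210=0.0905, 32/210=0.1524
Σ|p₁ᵢ − p₂ᵢ| = 0.0567 + 0.0643 + 0.0691 + 0.1079 + 0.0318 + 0.0378 + 0.1150 = 0.4826
D = 1 − ½ × 0.4826 = 1 − 0.24130 = 0.75870
D = 0.75870 > 0.6 → Yes.

Yes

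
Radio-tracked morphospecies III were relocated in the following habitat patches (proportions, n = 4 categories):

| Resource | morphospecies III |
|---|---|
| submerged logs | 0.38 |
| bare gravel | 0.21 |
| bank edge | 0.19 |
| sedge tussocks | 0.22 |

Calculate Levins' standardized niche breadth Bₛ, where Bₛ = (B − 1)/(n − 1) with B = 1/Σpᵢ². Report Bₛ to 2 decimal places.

0.89

Σpᵢ² = 0.38² + 0.21² + 0.19² + 0.22² = 0.1444 + 0.0441 + 0.0361 + 0.0484 = 0.2730
B = 1 / 0.2730 = 3.6630
Bₛ = (B − 1)/(n − 1) = (3.6630 − 1)/(4 − 1) = 2.6630/3 = 0.8877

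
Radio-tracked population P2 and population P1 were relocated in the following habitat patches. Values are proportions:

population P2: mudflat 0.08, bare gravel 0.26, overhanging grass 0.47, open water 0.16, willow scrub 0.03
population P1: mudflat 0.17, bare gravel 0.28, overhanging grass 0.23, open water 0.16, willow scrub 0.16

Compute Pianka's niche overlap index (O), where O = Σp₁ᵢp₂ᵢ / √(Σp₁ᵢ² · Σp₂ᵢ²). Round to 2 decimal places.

Σ p₁ᵢp₂ᵢ = 0.0136 + 0.0728 + 0.1081 + 0.0256 + 0.0048 = 0.2249
Σp_1ᵢ² = 0.08² + 0.26² + 0.47² + 0.16² + 0.03² = 0.0064 + 0.0676 + 0.2209 + 0.0256 + 0.0009 = 0.3214
Σp_2ᵢ² = 0.17² + 0.28² + 0.23² + 0.16² + 0.16² = 0.0289 + 0.0784 + 0.0529 + 0.0256 + 0.0256 = 0.2114
O = 0.2249 / √(0.3214 × 0.2114) = 0.2249 / 0.26066 = 0.8628

0.86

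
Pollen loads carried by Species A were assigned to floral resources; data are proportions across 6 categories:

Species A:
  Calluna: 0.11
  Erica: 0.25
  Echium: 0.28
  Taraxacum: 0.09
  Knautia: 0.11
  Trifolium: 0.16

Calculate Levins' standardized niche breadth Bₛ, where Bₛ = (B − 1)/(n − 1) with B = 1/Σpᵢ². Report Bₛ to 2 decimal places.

0.81

Σpᵢ² = 0.11² + 0.25² + 0.28² + 0.09² + 0.11² + 0.16² = 0.0121 + 0.0625 + 0.0784 + 0.0081 + 0.0121 + 0.0256 = 0.1988
B = 1 / 0.1988 = 5.0302
Bₛ = (B − 1)/(n − 1) = (5.0302 − 1)/(6 − 1) = 4.0302/5 = 0.8060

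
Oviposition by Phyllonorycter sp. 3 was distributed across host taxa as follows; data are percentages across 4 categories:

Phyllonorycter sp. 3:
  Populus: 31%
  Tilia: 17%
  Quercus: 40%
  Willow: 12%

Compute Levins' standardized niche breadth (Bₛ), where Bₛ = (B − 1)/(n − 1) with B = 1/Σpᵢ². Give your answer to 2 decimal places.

0.78

Convert percentages to proportions (divide by 100).
Σpᵢ² = 0.31² + 0.17² + 0.40² + 0.12² = 0.0961 + 0.0289 + 0.1600 + 0.0144 = 0.2994
B = 1 / 0.2994 = 3.3400
Bₛ = (B − 1)/(n − 1) = (3.3400 − 1)/(4 − 1) = 2.3400/3 = 0.7800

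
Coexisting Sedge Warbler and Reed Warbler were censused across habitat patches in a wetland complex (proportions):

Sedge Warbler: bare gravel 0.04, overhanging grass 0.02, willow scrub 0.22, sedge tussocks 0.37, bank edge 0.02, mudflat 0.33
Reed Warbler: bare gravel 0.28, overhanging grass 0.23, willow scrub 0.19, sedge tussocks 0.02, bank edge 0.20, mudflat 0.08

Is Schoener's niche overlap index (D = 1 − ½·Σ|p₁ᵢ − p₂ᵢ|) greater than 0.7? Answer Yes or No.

Σ|p₁ᵢ − p₂ᵢ| = 0.24 + 0.21 + 0.03 + 0.35 + 0.18 + 0.25 = 1.26
D = 1 − ½ × 1.26 = 1 − 0.630 = 0.3700
D = 0.3700 < 0.7 → No.

No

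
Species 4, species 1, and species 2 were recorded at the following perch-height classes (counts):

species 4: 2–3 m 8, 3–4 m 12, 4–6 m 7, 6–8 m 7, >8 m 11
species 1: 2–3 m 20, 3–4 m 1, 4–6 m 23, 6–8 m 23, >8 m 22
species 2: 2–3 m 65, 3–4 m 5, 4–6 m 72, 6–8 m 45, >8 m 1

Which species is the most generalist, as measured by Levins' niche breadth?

Proportions for species 4 (n=45): 8/45=0.1778, 12/45=0.2667, 7/45=0.1556, 7/45=0.1556, 11/45=0.2444
Proportions for species 1 (n=89): 20/89=0.2247, 1/89=0.0112, 23/89=0.2584, 23/89=0.2584, 22/89=0.2472
Proportions for species 2 (n=188): 65/188=0.3457, 5/188=0.0266, 72/188=0.3830, 45/188=0.2394, 1/188=0.0053
Σp_4ᵢ² = 0.1778² + 0.2667² + 0.1556² + 0.1556² + 0.2444² = 0.031613 + 0.071129 + 0.024211 + 0.024211 + 0.059731 = 0.210895
B_4 = 1 / 0.210895 = 4.7417
Σp_1ᵢ² = 0.2247² + 0.0112² + 0.2584² + 0.2584² + 0.2472² = 0.050490 + 0.000125 + 0.066771 + 0.066771 + 0.061108 = 0.245265
B_1 = 1 / 0.245265 = 4.0772
Σp_2ᵢ² = 0.3457² + 0.0266² + 0.3830² + 0.2394² + 0.0053² = 0.119508 + 0.000708 + 0.146689 + 0.057312 + 0.000028 = 0.324245
B_2 = 1 / 0.324245 = 3.0841
Highest B → broadest niche (most generalist): species 4 (B = 4.74).

species 4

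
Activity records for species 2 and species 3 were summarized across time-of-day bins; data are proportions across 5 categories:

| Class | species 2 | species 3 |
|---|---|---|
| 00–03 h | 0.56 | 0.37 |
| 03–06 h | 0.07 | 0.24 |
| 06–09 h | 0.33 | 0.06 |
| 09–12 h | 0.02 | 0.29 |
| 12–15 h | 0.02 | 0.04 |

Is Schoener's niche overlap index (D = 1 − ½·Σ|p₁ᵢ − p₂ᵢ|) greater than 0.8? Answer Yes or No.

Σ|p₁ᵢ − p₂ᵢ| = 0.19 + 0.17 + 0.27 + 0.27 + 0.02 = 0.92
D = 1 − ½ × 0.92 = 1 − 0.460 = 0.5400
D = 0.5400 < 0.8 → No.

No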